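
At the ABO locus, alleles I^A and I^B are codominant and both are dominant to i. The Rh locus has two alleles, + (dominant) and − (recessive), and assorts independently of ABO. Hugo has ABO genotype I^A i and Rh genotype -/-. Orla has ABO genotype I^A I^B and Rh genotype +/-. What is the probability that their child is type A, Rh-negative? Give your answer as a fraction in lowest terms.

ABO cross I^A i × I^A I^B → offspring phenotypes: 1/2 A, 1/4 B, 1/4 AB.
Rh cross -/- × +/- → 1/2 Rh+, 1/2 Rh-.
Independent loci: P(type A, Rh-negative) = 1/2 × 1/2 = 1/4.

1/4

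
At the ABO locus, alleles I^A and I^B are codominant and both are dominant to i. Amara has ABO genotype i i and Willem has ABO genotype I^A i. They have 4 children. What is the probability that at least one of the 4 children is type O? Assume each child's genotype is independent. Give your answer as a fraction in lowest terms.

15/16

ABO cross i i × I^A i → 1/2 O, 1/2 A.
So P(type O) = 1/2 per child.
P(none) = (1/2)^4 = 1/16; P(at least one) = 1 − 1/16 = 15/16.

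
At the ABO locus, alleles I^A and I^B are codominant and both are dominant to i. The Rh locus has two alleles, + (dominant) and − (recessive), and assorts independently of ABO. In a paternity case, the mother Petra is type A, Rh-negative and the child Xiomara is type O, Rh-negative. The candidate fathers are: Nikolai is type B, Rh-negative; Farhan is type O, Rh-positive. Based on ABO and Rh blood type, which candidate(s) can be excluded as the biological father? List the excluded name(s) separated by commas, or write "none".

none

A candidate is excluded only if no genotype consistent with his phenotype could produce a type O, Rh-negative child with a type A, Rh-negative mother.
Every candidate has at least one consistent genotype combination, so none can be excluded.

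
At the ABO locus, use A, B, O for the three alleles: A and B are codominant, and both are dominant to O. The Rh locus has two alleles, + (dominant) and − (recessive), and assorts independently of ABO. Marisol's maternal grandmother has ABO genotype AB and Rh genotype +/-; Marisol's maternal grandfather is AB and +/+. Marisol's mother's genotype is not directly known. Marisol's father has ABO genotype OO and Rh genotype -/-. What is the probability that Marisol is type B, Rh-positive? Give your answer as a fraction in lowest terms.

3/8

Marisol's mother's ABO genotype from AB × AB: 1/4 AA, 1/2 AB, 1/4 BB.
Crossing each possibility with the father OO and summing P(type B): 1/4·0 + 1/2·1/2 + 1/4·1 = 1/2.
Similarly for Rh via the mother's Rh distribution: P(Rh+) = 3/4.
Independent loci: 1/2 × 3/4 = 3/8.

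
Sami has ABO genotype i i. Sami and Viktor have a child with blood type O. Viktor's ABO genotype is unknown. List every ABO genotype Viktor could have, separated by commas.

I^A i, I^B i, i i

For each candidate genotype of Viktor, check whether crossing it with i i can produce every observed child phenotype.
  I^A I^A → possible child types {A} ✗
  I^A I^B → possible child types {A, B} ✗
  I^A i → possible child types {O, A} ✓
  I^B I^B → possible child types {B} ✗
  I^B i → possible child types {O, B} ✓
  i i → possible child types {O} ✓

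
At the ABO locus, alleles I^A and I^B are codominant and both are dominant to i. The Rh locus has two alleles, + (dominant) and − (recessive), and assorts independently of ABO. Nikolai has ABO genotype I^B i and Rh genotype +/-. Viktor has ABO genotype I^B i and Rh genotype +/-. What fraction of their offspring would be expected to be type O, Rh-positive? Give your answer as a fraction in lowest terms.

3/16

ABO cross I^B i × I^B i → offspring phenotypes: 1/4 O, 3/4 B.
Rh cross +/- × +/- → 3/4 Rh+, 1/4 Rh-.
Independent loci: P(type O, Rh-positive) = 1/4 × 3/4 = 3/16.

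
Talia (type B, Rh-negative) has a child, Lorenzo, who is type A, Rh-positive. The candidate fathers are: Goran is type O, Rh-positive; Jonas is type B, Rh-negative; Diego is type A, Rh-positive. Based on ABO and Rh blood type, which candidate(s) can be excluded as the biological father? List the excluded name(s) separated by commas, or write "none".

Goran, Jonas

A candidate is excluded only if no genotype consistent with his phenotype could produce a type A, Rh-positive child with a type B, Rh-negative mother.
Goran (type O, Rh+): no genotype consistent with that phenotype can produce a type-A Rh+ child with a type-B mother.
Jonas (type B, Rh-): no genotype consistent with that phenotype can produce a type-A Rh+ child with a type-B mother.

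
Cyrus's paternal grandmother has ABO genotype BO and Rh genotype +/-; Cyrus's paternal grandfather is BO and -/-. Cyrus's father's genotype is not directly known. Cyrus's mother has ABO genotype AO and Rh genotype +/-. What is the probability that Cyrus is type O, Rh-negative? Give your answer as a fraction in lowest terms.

3/32

Cyrus's father's ABO genotype from BO × BO: 1/4 BB, 1/2 BO, 1/4 OO.
Crossing each possibility with the mother AO and summing P(type O): 1/4·0 + 1/2·1/4 + 1/4·1/2 = 1/4.
Similarly for Rh via the father's Rh distribution: P(Rh-) = 3/8.
Independent loci: 1/4 × 3/8 = 3/32.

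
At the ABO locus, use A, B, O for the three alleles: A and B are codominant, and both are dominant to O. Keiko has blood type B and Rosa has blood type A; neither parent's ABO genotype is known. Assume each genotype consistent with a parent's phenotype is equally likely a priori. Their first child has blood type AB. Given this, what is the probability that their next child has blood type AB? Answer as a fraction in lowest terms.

Possible genotypes: Keiko ∈ {BB, BO}; Rosa ∈ {AA, AO}.
Weight each parental genotype pair by prior × P(type-AB child):
  BB × AA: posterior weight 4/9; P(next child type AB) = 1.
  BB × AO: posterior weight 2/9; P(next child type AB) = 1/2.
  BO × AA: posterior weight 2/9; P(next child type AB) = 1/2.
  BO × AO: posterior weight 1/9; P(next child type AB) = 1/4.
Weighted sum = 25/36.

25/36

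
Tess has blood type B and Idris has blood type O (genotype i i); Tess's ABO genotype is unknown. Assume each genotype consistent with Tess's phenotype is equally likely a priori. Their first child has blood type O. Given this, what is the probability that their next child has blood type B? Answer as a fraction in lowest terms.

Possible genotypes: Tess ∈ {I^B I^B, I^B i}; Idris ∈ {i i}.
Weight each parental genotype pair by prior × P(type-O child):
  I^B i × i i: posterior weight 1; P(next child type B) = 1/2.
Weighted sum = 1/2.

1/2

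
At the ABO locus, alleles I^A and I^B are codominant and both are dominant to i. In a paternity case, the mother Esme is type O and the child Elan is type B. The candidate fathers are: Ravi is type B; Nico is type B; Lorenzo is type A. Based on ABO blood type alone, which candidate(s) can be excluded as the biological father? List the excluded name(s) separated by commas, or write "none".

A candidate is excluded only if no genotype consistent with his phenotype could produce a type B child with a type O mother.
Lorenzo (type A): no genotype consistent with that phenotype can produce a type-B child with a type-O mother.

Lorenzo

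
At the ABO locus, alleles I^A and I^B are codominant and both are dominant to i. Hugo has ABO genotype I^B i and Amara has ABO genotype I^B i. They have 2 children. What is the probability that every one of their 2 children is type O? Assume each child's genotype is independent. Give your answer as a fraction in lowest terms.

1/16

ABO cross I^B i × I^B i → 1/4 O, 3/4 B.
So P(type O) = 1/4 per child.
All 2 independent: (1/4)^2 = 1/16.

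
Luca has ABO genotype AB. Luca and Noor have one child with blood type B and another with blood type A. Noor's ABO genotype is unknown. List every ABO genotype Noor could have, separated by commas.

For each candidate genotype of Noor, check whether crossing it with AB can produce every observed child phenotype.
  AA → possible child types {A, AB} ✗
  AB → possible child types {A, B, AB} ✓
  AO → possible child types {A, B, AB} ✓
  BB → possible child types {B, AB} ✗
  BO → possible child types {A, B, AB} ✓
  OO → possible child types {A, B} ✓

AB, AO, BO, OO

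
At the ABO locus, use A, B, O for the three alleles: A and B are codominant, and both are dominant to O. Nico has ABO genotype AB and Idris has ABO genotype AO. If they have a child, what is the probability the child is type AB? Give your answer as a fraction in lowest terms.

ABO cross AB × AO → offspring phenotypes: 1/2 A, 1/4 B, 1/4 AB.
So P(type AB) = 1/4.

1/4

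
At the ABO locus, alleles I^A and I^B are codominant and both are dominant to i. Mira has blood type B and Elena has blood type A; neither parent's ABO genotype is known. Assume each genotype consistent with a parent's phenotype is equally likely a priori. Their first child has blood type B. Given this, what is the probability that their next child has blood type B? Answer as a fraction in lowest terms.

5/12

Possible genotypes: Mira ∈ {I^B I^B, I^B i}; Elena ∈ {I^A I^A, I^A i}.
Weight each parental genotype pair by prior × P(type-B child):
  I^B I^B × I^A i: posterior weight 2/3; P(next child type B) = 1/2.
  I^B i × I^A i: posterior weight 1/3; P(next child type B) = 1/4.
Weighted sum = 5/12.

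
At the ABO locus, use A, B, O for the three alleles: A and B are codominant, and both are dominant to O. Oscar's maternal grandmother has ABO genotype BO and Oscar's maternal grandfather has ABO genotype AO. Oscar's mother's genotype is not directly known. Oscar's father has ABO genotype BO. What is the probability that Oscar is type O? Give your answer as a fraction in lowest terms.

1/4

Oscar's mother's ABO genotype from BO × AO: 1/4 AB, 1/4 AO, 1/4 BO, 1/4 OO.
Crossing each possibility with the father BO and summing P(type O): 1/4·0 + 1/4·1/4 + 1/4·1/4 + 1/4·1/2 = 1/4.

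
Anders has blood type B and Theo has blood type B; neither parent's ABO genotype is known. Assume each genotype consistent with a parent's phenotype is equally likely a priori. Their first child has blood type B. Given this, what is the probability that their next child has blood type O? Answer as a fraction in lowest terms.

Possible genotypes: Anders ∈ {BB, BO}; Theo ∈ {BB, BO}.
Weight each parental genotype pair by prior × P(type-B child):
  BB × BB: posterior weight 4/15; P(next child type O) = 0.
  BB × BO: posterior weight 4/15; P(next child type O) = 0.
  BO × BB: posterior weight 4/15; P(next child type O) = 0.
  BO × BO: posterior weight 1/5; P(next child type O) = 1/4.
Weighted sum = 1/20.

1/20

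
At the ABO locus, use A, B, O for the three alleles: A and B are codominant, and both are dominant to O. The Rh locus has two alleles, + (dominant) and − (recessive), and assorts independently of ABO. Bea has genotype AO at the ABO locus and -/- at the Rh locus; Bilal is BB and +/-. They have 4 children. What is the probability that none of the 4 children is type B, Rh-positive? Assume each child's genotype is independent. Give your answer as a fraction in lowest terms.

ABO cross AO × BB → 1/2 B, 1/2 AB.
Rh cross -/- × +/- → 1/2 Rh+, 1/2 Rh-; so P(type B, Rh-positive) = 1/2 × 1/2 = 1/4 per child.
P(not type B, Rh-positive) = 3/4 for one child; (3/4)^4 = 81/256.

81/256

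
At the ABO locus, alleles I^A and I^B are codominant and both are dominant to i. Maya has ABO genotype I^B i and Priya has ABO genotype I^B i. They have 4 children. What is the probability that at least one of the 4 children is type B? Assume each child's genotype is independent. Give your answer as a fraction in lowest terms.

255/256

ABO cross I^B i × I^B i → 1/4 O, 3/4 B.
So P(type B) = 3/4 per child.
P(none) = (1/4)^4 = 1/256; P(at least one) = 1 − 1/256 = 255/256.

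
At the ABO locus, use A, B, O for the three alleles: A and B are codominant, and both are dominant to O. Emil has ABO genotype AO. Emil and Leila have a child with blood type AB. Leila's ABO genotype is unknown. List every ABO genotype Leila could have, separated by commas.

For each candidate genotype of Leila, check whether crossing it with AO can produce every observed child phenotype.
  AA → possible child types {A} ✗
  AB → possible child types {A, B, AB} ✓
  AO → possible child types {O, A} ✗
  BB → possible child types {B, AB} ✓
  BO → possible child types {O, A, B, AB} ✓
  OO → possible child types {O, A} ✗

AB, BB, BO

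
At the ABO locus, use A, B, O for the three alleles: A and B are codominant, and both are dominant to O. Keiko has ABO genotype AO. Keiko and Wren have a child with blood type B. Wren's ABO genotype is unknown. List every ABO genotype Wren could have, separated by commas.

AB, BB, BO

For each candidate genotype of Wren, check whether crossing it with AO can produce every observed child phenotype.
  AA → possible child types {A} ✗
  AB → possible child types {A, B, AB} ✓
  AO → possible child types {O, A} ✗
  BB → possible child types {B, AB} ✓
  BO → possible child types {O, A, B, AB} ✓
  OO → possible child types {O, A} ✗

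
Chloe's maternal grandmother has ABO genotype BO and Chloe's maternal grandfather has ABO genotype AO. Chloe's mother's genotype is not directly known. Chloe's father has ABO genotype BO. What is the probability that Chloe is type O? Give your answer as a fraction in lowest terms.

1/4

Chloe's mother's ABO genotype from BO × AO: 1/4 AB, 1/4 AO, 1/4 BO, 1/4 OO.
Crossing each possibility with the father BO and summing P(type O): 1/4·0 + 1/4·1/4 + 1/4·1/4 + 1/4·1/2 = 1/4.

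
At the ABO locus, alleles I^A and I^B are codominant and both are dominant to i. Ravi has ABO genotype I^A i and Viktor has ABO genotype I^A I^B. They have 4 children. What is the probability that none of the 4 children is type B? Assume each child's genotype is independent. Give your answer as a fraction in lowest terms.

81/256

ABO cross I^A i × I^A I^B → 1/2 A, 1/4 B, 1/4 AB.
So P(type B) = 1/4 per child.
P(not type B) = 3/4 for one child; (3/4)^4 = 81/256.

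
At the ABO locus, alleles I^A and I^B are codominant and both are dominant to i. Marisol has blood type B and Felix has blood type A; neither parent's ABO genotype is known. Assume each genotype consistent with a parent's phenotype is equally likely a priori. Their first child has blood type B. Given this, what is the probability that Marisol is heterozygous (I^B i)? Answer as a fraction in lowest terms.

Possible genotypes: Marisol ∈ {I^B I^B, I^B i}; Felix ∈ {I^A I^A, I^A i}.
Weight each parental genotype pair by prior × P(type-B child):
  I^B I^B × I^A i: posterior weight 2/3.
  I^B i × I^A i: posterior weight 1/3.
Sum the posterior weight over pairs where Marisol is I^B i: 1/3.

1/3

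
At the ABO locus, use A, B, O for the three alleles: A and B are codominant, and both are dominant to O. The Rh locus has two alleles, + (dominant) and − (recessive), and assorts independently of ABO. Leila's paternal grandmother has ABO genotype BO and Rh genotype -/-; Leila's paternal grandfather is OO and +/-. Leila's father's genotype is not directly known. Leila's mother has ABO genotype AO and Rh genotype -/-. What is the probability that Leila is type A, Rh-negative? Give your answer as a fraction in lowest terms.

9/32

Leila's father's ABO genotype from BO × OO: 1/2 BO, 1/2 OO.
Crossing each possibility with the mother AO and summing P(type A): 1/2·1/4 + 1/2·1/2 = 3/8.
Similarly for Rh via the father's Rh distribution: P(Rh-) = 3/4.
Independent loci: 3/8 × 3/4 = 9/32.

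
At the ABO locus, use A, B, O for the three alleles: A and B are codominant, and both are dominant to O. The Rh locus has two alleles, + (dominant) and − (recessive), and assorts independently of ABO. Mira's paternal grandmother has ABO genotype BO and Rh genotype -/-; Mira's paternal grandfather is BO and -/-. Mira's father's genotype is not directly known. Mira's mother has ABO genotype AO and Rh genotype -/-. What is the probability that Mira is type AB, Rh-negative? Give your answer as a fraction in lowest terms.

Mira's father's ABO genotype from BO × BO: 1/4 BB, 1/2 BO, 1/4 OO.
Crossing each possibility with the mother AO and summing P(type AB): 1/4·1/2 + 1/2·1/4 + 1/4·0 = 1/4.
Similarly for Rh via the father's Rh distribution: P(Rh-) = 1.
Independent loci: 1/4 × 1 = 1/4.

1/4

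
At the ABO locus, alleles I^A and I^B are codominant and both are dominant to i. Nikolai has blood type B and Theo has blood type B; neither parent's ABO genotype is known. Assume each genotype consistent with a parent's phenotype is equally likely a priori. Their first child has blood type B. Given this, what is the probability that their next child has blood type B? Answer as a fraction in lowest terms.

Possible genotypes: Nikolai ∈ {I^B I^B, I^B i}; Theo ∈ {I^B I^B, I^B i}.
Weight each parental genotype pair by prior × P(type-B child):
  I^B I^B × I^B I^B: posterior weight 4/15; P(next child type B) = 1.
  I^B I^B × I^B i: posterior weight 4/15; P(next child type B) = 1.
  I^B i × I^B I^B: posterior weight 4/15; P(next child type B) = 1.
  I^B i × I^B i: posterior weight 1/5; P(next child type B) = 3/4.
Weighted sum = 19/20.

19/20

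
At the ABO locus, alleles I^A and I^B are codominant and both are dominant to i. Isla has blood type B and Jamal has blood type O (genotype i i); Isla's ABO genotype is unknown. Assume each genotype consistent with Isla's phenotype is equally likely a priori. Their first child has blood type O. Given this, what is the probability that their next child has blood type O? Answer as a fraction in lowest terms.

1/2

Possible genotypes: Isla ∈ {I^B I^B, I^B i}; Jamal ∈ {i i}.
Weight each parental genotype pair by prior × P(type-O child):
  I^B i × i i: posterior weight 1; P(next child type O) = 1/2.
Weighted sum = 1/2.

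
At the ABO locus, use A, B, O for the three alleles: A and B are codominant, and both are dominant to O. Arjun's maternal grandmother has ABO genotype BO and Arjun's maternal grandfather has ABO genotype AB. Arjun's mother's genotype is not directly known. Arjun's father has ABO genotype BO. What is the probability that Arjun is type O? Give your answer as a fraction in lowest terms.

Arjun's mother's ABO genotype from BO × AB: 1/4 AB, 1/4 AO, 1/4 BB, 1/4 BO.
Crossing each possibility with the father BO and summing P(type O): 1/4·0 + 1/4·1/4 + 1/4·0 + 1/4·1/4 = 1/8.

1/8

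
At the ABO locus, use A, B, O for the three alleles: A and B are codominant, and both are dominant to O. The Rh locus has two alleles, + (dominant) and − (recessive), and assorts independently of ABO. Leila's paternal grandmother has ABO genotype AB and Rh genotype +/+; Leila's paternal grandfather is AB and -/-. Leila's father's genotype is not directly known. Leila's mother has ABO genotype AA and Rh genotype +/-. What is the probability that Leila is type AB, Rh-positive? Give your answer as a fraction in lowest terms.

Leila's father's ABO genotype from AB × AB: 1/4 AA, 1/2 AB, 1/4 BB.
Crossing each possibility with the mother AA and summing P(type AB): 1/4·0 + 1/2·1/2 + 1/4·1 = 1/2.
Similarly for Rh via the father's Rh distribution: P(Rh+) = 3/4.
Independent loci: 1/2 × 3/4 = 3/8.

3/8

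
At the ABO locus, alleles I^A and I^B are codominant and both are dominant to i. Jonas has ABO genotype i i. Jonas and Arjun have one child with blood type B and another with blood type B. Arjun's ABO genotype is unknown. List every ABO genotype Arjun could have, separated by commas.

I^A I^B, I^B I^B, I^B i

For each candidate genotype of Arjun, check whether crossing it with i i can produce every observed child phenotype.
  I^A I^A → possible child types {A} ✗
  I^A I^B → possible child types {A, B} ✓
  I^A i → possible child types {O, A} ✗
  I^B I^B → possible child types {B} ✓
  I^B i → possible child types {O, B} ✓
  i i → possible child types {O} ✗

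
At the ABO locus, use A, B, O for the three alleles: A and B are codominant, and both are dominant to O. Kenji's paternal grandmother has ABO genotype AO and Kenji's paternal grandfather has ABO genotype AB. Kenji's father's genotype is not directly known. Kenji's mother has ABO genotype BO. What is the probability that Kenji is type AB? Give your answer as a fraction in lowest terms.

1/4

Kenji's father's ABO genotype from AO × AB: 1/4 AA, 1/4 AB, 1/4 AO, 1/4 BO.
Crossing each possibility with the mother BO and summing P(type AB): 1/4·1/2 + 1/4·1/4 + 1/4·1/4 + 1/4·0 = 1/4.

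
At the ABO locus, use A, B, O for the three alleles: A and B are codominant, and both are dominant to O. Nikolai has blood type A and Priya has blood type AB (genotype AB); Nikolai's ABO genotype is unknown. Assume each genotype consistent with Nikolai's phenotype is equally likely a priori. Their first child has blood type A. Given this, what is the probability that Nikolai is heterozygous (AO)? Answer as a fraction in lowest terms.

1/2

Possible genotypes: Nikolai ∈ {AA, AO}; Priya ∈ {AB}.
Weight each parental genotype pair by prior × P(type-A child):
  AA × AB: posterior weight 1/2.
  AO × AB: posterior weight 1/2.
Sum the posterior weight over pairs where Nikolai is AO: 1/2.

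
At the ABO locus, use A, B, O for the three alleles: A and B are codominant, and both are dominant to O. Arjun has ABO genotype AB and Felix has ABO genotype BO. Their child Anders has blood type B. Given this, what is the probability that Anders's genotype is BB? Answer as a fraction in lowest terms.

1/2

Cross AB × BO → 1/4 AB, 1/4 AO, 1/4 BB, 1/4 BO.
Type-B genotypes among offspring: BB (1/4), BO (1/4); total 1/2.
P(BB | type B) = (1/4) / (1/2) = 1/2.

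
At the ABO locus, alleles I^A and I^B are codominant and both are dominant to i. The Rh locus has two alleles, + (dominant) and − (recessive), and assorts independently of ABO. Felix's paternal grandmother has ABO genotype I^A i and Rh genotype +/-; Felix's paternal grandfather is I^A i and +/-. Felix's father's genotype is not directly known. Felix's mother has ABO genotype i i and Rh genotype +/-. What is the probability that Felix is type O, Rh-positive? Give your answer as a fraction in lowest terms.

Felix's father's ABO genotype from I^A i × I^A i: 1/4 I^A I^A, 1/2 I^A i, 1/4 i i.
Crossing each possibility with the mother i i and summing P(type O): 1/4·0 + 1/2·1/2 + 1/4·1 = 1/2.
Similarly for Rh via the father's Rh distribution: P(Rh+) = 3/4.
Independent loci: 1/2 × 3/4 = 3/8.

3/8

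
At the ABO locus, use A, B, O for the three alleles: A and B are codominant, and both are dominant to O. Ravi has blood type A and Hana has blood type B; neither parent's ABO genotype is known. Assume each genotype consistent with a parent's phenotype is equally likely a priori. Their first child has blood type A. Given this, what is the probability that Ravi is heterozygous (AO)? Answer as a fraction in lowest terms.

Possible genotypes: Ravi ∈ {AA, AO}; Hana ∈ {BB, BO}.
Weight each parental genotype pair by prior × P(type-A child):
  AA × BO: posterior weight 2/3.
  AO × BO: posterior weight 1/3.
Sum the posterior weight over pairs where Ravi is AO: 1/3.

1/3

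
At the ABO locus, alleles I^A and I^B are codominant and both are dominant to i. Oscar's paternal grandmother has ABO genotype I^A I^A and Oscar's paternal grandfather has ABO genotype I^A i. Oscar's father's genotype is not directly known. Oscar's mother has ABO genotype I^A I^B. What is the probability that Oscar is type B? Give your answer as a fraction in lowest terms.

1/8

Oscar's father's ABO genotype from I^A I^A × I^A i: 1/2 I^A I^A, 1/2 I^A i.
Crossing each possibility with the mother I^A I^B and summing P(type B): 1/2·0 + 1/2·1/4 = 1/8.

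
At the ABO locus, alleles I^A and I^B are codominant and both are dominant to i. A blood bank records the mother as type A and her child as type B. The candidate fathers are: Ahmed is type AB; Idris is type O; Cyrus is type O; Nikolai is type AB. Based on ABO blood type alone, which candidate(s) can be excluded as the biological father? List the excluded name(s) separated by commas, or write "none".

Idris, Cyrus

A candidate is excluded only if no genotype consistent with his phenotype could produce a type B child with a type A mother.
Idris (type O): no genotype consistent with that phenotype can produce a type-B child with a type-A mother.
Cyrus (type O): no genotype consistent with that phenotype can produce a type-B child with a type-A mother.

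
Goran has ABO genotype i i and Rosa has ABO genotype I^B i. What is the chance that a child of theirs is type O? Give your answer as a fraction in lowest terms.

1/2

ABO cross i i × I^B i → offspring phenotypes: 1/2 O, 1/2 B.
So P(type O) = 1/2.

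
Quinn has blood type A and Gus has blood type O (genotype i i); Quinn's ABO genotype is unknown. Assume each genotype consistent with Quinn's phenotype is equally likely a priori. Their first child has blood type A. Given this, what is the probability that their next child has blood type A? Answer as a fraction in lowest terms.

Possible genotypes: Quinn ∈ {I^A I^A, I^A i}; Gus ∈ {i i}.
Weight each parental genotype pair by prior × P(type-A child):
  I^A I^A × i i: posterior weight 2/3; P(next child type A) = 1.
  I^A i × i i: posterior weight 1/3; P(next child type A) = 1/2.
Weighted sum = 5/6.

5/6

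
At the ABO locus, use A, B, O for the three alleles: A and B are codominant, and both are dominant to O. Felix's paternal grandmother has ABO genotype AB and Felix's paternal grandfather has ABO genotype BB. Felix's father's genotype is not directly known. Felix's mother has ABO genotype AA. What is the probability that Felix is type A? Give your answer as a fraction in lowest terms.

1/4

Felix's father's ABO genotype from AB × BB: 1/2 AB, 1/2 BB.
Crossing each possibility with the mother AA and summing P(type A): 1/2·1/2 + 1/2·0 = 1/4.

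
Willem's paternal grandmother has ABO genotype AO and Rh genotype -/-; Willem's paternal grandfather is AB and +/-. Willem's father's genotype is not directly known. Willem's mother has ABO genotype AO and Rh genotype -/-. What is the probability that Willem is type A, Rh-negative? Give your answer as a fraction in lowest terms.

Willem's father's ABO genotype from AO × AB: 1/4 AA, 1/4 AB, 1/4 AO, 1/4 BO.
Crossing each possibility with the mother AO and summing P(type A): 1/4·1 + 1/4·1/2 + 1/4·3/4 + 1/4·1/4 = 5/8.
Similarly for Rh via the father's Rh distribution: P(Rh-) = 3/4.
Independent loci: 5/8 × 3/4 = 15/32.

15/32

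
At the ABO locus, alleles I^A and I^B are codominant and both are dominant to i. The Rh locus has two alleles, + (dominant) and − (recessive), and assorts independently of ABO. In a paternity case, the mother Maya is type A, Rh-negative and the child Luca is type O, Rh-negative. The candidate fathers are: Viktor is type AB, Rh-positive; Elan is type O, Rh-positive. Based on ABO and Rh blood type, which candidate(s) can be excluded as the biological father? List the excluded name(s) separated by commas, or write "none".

Viktor

A candidate is excluded only if no genotype consistent with his phenotype could produce a type O, Rh-negative child with a type A, Rh-negative mother.
Viktor (type AB, Rh+): no genotype consistent with that phenotype can produce a type-O Rh- child with a type-A mother.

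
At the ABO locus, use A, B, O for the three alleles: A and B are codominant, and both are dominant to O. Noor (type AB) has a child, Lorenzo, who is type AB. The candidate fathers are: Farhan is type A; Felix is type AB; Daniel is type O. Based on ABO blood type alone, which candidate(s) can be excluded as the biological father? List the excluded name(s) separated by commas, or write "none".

Daniel

A candidate is excluded only if no genotype consistent with his phenotype could produce a type AB child with a type AB mother.
Daniel (type O): no genotype consistent with that phenotype can produce a type-AB child with a type-AB mother.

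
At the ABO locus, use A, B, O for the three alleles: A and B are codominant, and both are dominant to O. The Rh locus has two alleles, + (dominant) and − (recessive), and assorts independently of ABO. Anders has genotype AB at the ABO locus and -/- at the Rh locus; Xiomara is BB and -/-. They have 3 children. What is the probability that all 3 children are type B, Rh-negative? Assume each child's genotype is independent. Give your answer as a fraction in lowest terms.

ABO cross AB × BB → 1/2 B, 1/2 AB.
Rh cross -/- × -/- → 1 Rh-; so P(type B, Rh-negative) = 1/2 × 1 = 1/2 per child.
All 3 independent: (1/2)^3 = 1/8.

1/8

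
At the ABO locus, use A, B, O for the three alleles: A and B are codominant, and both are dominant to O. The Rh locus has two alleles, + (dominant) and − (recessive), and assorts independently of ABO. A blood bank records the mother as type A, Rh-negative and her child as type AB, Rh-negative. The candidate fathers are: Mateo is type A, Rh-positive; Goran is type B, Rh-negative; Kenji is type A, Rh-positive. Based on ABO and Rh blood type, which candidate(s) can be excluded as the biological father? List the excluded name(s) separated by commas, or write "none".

A candidate is excluded only if no genotype consistent with his phenotype could produce a type AB, Rh-negative child with a type A, Rh-negative mother.
Mateo (type A, Rh+): no genotype consistent with that phenotype can produce a type-AB Rh- child with a type-A mother.
Kenji (type A, Rh+): no genotype consistent with that phenotype can produce a type-AB Rh- child with a type-A mother.

Mateo, Kenji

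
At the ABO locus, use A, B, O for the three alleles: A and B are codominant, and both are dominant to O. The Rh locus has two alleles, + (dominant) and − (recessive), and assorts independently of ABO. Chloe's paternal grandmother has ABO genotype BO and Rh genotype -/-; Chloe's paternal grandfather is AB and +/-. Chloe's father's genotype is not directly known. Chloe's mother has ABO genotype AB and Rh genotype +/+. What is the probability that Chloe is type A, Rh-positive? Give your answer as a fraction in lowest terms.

1/4

Chloe's father's ABO genotype from BO × AB: 1/4 AB, 1/4 AO, 1/4 BB, 1/4 BO.
Crossing each possibility with the mother AB and summing P(type A): 1/4·1/4 + 1/4·1/2 + 1/4·0 + 1/4·1/4 = 1/4.
Similarly for Rh via the father's Rh distribution: P(Rh+) = 1.
Independent loci: 1/4 × 1 = 1/4.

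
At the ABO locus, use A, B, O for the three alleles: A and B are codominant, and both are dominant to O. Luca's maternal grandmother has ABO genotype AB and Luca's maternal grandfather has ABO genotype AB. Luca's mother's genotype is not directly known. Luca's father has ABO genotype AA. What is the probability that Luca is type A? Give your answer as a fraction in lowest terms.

Luca's mother's ABO genotype from AB × AB: 1/4 AA, 1/2 AB, 1/4 BB.
Crossing each possibility with the father AA and summing P(type A): 1/4·1 + 1/2·1/2 + 1/4·0 = 1/2.

1/2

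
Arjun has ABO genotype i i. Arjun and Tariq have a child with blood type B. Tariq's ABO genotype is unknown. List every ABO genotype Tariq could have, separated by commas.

For each candidate genotype of Tariq, check whether crossing it with i i can produce every observed child phenotype.
  I^A I^A → possible child types {A} ✗
  I^A I^B → possible child types {A, B} ✓
  I^A i → possible child types {O, A} ✗
  I^B I^B → possible child types {B} ✓
  I^B i → possible child types {O, B} ✓
  i i → possible child types {O} ✗

I^A I^B, I^B I^B, I^B i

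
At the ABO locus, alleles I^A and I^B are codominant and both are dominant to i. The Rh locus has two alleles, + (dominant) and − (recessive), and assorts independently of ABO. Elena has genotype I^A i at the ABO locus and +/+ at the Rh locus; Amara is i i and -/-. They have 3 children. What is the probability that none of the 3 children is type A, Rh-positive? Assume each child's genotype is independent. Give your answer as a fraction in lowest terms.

1/8

ABO cross I^A i × i i → 1/2 O, 1/2 A.
Rh cross +/+ × -/- → 1 Rh+; so P(type A, Rh-positive) = 1/2 × 1 = 1/2 per child.
P(not type A, Rh-positive) = 1/2 for one child; (1/2)^3 = 1/8.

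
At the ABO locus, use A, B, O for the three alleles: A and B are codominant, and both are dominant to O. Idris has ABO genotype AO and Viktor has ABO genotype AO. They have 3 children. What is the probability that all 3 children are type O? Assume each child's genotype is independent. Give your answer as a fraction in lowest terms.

1/64

ABO cross AO × AO → 1/4 O, 3/4 A.
So P(type O) = 1/4 per child.
All 3 independent: (1/4)^3 = 1/64.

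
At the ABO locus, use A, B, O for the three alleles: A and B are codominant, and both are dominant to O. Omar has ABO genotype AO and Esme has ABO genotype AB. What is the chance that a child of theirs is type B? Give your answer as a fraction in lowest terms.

ABO cross AO × AB → offspring phenotypes: 1/2 A, 1/4 B, 1/4 AB.
So P(type B) = 1/4.

1/4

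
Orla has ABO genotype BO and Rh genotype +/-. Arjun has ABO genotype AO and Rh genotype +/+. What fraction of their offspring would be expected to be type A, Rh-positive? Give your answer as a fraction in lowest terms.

ABO cross BO × AO → offspring phenotypes: 1/4 O, 1/4 A, 1/4 B, 1/4 AB.
Rh cross +/- × +/+ → 1 Rh+.
Independent loci: P(type A, Rh-positive) = 1/4 × 1 = 1/4.

1/4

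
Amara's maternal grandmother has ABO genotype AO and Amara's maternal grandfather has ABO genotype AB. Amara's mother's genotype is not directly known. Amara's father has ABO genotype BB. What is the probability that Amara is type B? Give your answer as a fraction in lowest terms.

Amara's mother's ABO genotype from AO × AB: 1/4 AA, 1/4 AB, 1/4 AO, 1/4 BO.
Crossing each possibility with the father BB and summing P(type B): 1/4·0 + 1/4·1/2 + 1/4·1/2 + 1/4·1 = 1/2.

1/2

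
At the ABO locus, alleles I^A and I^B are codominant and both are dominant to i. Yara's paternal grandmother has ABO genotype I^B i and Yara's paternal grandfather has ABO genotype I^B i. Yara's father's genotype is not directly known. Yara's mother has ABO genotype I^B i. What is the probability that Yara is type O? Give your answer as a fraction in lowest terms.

Yara's father's ABO genotype from I^B i × I^B i: 1/4 I^B I^B, 1/2 I^B i, 1/4 i i.
Crossing each possibility with the mother I^B i and summing P(type O): 1/4·0 + 1/2·1/4 + 1/4·1/2 = 1/4.

1/4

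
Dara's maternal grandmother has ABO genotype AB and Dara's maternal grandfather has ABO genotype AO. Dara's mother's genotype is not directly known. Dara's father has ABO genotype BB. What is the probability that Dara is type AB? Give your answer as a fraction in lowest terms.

Dara's mother's ABO genotype from AB × AO: 1/4 AA, 1/4 AB, 1/4 AO, 1/4 BO.
Crossing each possibility with the father BB and summing P(type AB): 1/4·1 + 1/4·1/2 + 1/4·1/2 + 1/4·0 = 1/2.

1/2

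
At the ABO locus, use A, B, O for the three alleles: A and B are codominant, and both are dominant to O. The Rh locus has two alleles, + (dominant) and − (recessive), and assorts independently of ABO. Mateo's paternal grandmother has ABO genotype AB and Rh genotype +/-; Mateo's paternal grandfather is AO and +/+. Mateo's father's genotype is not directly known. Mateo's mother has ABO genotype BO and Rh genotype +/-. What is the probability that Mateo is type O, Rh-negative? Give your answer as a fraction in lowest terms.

Mateo's father's ABO genotype from AB × AO: 1/4 AA, 1/4 AB, 1/4 AO, 1/4 BO.
Crossing each possibility with the mother BO and summing P(type O): 1/4·0 + 1/4·0 + 1/4·1/4 + 1/4·1/4 = 1/8.
Similarly for Rh via the father's Rh distribution: P(Rh-) = 1/8.
Independent loci: 1/8 × 1/8 = 1/64.

1/64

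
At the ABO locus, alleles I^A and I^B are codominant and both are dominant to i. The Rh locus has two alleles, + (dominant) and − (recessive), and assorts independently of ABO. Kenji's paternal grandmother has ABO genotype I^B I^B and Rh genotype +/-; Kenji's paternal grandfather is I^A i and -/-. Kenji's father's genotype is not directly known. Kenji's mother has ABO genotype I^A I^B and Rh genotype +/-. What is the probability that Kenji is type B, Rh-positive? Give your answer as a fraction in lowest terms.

Kenji's father's ABO genotype from I^B I^B × I^A i: 1/2 I^A I^B, 1/2 I^B i.
Crossing each possibility with the mother I^A I^B and summing P(type B): 1/2·1/4 + 1/2·1/2 = 3/8.
Similarly for Rh via the father's Rh distribution: P(Rh+) = 5/8.
Independent loci: 3/8 × 5/8 = 15/64.

15/64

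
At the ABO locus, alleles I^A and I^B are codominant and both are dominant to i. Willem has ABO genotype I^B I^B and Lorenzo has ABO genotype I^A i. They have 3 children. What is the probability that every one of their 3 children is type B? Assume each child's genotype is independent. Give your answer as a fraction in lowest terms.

ABO cross I^B I^B × I^A i → 1/2 B, 1/2 AB.
So P(type B) = 1/2 per child.
All 3 independent: (1/2)^3 = 1/8.

1/8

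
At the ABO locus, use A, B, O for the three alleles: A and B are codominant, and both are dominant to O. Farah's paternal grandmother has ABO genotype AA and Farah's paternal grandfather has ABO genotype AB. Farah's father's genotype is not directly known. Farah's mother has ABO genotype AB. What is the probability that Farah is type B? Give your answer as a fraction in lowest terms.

1/8

Farah's father's ABO genotype from AA × AB: 1/2 AA, 1/2 AB.
Crossing each possibility with the mother AB and summing P(type B): 1/2·0 + 1/2·1/4 = 1/8.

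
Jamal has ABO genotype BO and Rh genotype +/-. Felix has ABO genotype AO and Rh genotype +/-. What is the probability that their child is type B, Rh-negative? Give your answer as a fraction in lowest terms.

1/16

ABO cross BO × AO → offspring phenotypes: 1/4 O, 1/4 A, 1/4 B, 1/4 AB.
Rh cross +/- × +/- → 3/4 Rh+, 1/4 Rh-.
Independent loci: P(type B, Rh-negative) = 1/4 × 1/4 = 1/16.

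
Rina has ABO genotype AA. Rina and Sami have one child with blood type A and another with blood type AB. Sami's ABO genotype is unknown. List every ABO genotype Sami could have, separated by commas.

AB, BO

For each candidate genotype of Sami, check whether crossing it with AA can produce every observed child phenotype.
  AA → possible child types {A} ✗
  AB → possible child types {A, AB} ✓
  AO → possible child types {A} ✗
  BB → possible child types {AB} ✗
  BO → possible child types {A, AB} ✓
  OO → possible child types {A} ✗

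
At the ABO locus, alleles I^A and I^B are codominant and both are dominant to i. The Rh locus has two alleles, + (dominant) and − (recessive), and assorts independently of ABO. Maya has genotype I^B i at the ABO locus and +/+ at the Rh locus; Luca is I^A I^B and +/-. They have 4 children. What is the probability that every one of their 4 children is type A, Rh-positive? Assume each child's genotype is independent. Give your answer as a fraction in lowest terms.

1/256

ABO cross I^B i × I^A I^B → 1/4 A, 1/2 B, 1/4 AB.
Rh cross +/+ × +/- → 1 Rh+; so P(type A, Rh-positive) = 1/4 × 1 = 1/4 per child.
All 4 independent: (1/4)^4 = 1/256.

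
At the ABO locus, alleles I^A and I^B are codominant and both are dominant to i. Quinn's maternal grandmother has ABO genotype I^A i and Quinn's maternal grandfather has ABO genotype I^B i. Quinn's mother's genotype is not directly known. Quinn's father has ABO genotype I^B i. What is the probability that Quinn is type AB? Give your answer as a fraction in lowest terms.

1/8

Quinn's mother's ABO genotype from I^A i × I^B i: 1/4 I^A I^B, 1/4 I^A i, 1/4 I^B i, 1/4 i i.
Crossing each possibility with the father I^B i and summing P(type AB): 1/4·1/4 + 1/4·1/4 + 1/4·0 + 1/4·0 = 1/8.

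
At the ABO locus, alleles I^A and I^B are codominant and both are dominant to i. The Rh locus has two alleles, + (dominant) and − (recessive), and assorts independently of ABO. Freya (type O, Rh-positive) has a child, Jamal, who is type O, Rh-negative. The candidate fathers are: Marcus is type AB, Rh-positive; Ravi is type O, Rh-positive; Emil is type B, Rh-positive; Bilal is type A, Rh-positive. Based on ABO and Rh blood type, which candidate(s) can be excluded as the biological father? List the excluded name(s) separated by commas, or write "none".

A candidate is excluded only if no genotype consistent with his phenotype could produce a type O, Rh-negative child with a type O, Rh-positive mother.
Marcus (type AB, Rh+): no genotype consistent with that phenotype can produce a type-O Rh- child with a type-O mother.

Marcus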